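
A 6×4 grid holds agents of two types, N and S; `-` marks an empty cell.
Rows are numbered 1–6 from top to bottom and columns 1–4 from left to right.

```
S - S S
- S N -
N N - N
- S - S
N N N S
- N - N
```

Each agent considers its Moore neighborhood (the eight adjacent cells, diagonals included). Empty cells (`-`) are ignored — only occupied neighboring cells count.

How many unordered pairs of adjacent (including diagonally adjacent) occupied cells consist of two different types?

Scan each occupied cell's neighbors to the right and below (and the two forward diagonals) so each pair is counted once.
From row 1: 2 unlike of 5 pairs (running 2/5).
From row 2: 3 unlike of 5 pairs (running 5/10).
From row 3: 3 unlike of 4 pairs (running 8/14).
From row 4: 4 unlike of 5 pairs (running 12/19).
From row 5: 2 unlike of 8 pairs (running 14/27).
Total adjacent occupied pairs: 27; unlike-type pairs: 14.

14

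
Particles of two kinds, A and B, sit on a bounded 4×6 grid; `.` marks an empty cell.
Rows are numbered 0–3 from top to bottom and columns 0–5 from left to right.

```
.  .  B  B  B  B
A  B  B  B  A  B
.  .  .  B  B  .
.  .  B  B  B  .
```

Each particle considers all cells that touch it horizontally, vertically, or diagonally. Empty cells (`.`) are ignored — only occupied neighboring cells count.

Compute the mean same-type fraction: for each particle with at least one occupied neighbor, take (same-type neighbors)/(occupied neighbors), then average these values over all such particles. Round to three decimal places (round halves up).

(0,2)B 4/4
(0,3)B 4/5
(0,4)B 4/5
(0,5)B 2/3
(1,0)A 0/1
(1,1)B 2/3
(1,2)B 5/5
(1,3)B 6/7
(1,4)A 0/7
(1,5)B 3/4
(2,3)B 6/7
(2,4)B 5/6
(3,2)B 2/2
(3,3)B 4/4
(3,4)B 3/3
Sum over 15 particles: 4/4 + 4/5 + 4/5 + 2/3 + 0/1 + 2/3 + 5/5 + 6/7 + 0/7 + 3/4 + 6/7 + 5/6 + 2/2 + 4/4 + 3/3 = 4717/420; mean = 4717/420 ÷ 15 = 4717/6300 = 0.748730… → 0.749.

0.749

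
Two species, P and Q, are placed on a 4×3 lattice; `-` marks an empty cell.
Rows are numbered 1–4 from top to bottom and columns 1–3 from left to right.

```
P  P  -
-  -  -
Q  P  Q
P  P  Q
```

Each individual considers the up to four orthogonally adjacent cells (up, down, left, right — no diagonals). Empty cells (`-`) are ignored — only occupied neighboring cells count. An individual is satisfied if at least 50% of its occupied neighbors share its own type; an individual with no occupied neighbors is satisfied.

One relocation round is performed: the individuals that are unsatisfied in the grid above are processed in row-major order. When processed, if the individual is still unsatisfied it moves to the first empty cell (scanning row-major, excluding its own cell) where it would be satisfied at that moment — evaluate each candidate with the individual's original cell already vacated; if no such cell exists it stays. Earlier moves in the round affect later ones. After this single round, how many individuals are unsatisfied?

Initially unsatisfied (in order): (3,1), (3,2).
  (3,1) → (2,3).
  (3,2): now satisfied by earlier moves; stays.
Resulting grid:
P P -
- - Q
- P Q
P P Q
All satisfied now.

0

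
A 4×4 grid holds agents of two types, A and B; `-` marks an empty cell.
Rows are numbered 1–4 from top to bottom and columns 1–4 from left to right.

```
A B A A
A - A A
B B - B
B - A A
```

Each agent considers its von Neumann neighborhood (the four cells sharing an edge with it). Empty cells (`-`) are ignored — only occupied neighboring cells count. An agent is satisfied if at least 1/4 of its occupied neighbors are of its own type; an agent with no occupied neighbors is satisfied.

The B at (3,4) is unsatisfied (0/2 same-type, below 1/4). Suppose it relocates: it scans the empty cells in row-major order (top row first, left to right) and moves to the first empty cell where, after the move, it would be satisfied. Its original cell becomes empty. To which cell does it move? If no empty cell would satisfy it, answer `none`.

Vacating (3,4). Empty cells in order:
  (2,2): 2/4 same-type → satisfied — stop here.

(2,2)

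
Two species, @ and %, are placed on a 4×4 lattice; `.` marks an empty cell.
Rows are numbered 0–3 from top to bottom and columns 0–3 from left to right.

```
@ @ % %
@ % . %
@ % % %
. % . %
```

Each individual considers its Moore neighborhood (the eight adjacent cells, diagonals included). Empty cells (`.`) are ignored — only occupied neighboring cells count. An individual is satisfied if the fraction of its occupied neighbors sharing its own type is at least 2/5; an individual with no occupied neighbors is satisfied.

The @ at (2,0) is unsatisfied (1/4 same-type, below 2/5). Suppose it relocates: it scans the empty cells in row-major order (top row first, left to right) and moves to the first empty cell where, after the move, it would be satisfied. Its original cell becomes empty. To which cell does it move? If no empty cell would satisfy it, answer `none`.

Vacating (2,0). Empty cells in order:
  (1,2): 1/8 same-type → still unsatisfied.
  (3,0): 0/2 same-type → still unsatisfied.
  (3,2): 0/5 same-type → still unsatisfied.

none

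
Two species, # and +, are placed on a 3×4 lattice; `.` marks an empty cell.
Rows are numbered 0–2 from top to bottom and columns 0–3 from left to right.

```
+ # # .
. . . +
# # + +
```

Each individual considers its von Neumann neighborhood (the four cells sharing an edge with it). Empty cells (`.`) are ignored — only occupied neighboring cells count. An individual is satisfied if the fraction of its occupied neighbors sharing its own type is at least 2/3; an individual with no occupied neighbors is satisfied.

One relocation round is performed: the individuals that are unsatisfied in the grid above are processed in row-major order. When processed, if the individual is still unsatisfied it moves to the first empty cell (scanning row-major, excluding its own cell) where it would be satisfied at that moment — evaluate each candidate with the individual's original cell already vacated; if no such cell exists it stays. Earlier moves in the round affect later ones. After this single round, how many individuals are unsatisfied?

1

Initially unsatisfied (in order): (0,0), (0,1), (2,1), (2,2).
  (0,0) → (1,2).
  (0,1): now satisfied by earlier moves; stays.
  (2,1) → (0,0).
  (2,2): now satisfied by earlier moves; stays.
Resulting grid:
# # # .
. . + +
# . + +
Unsatisfied now: (0,2).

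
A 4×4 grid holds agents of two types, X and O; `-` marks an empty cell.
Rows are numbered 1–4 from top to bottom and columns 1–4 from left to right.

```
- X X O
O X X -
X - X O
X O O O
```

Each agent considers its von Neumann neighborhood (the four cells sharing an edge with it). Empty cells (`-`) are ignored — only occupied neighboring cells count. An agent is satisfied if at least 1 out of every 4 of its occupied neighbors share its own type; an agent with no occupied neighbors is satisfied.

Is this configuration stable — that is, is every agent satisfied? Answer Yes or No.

Row 1: (1,2)X 2/2 satisfied · (1,3)X 2/3 satisfied · (1,4)O 0/1 not
Row 2: (2,1)O 0/2 not · (2,2)X 2/3 satisfied · (2,3)X 3/3 satisfied
Row 3: (3,1)X 1/2 satisfied · (3,3)X 1/3 satisfied · (3,4)O 1/2 satisfied
Row 4: (4,1)X 1/2 satisfied · (4,2)O 1/2 satisfied · (4,3)O 2/3 satisfied · (4,4)O 2/2 satisfied
For instance (1,4) has only 0/1 same-type neighbors, below 1/4.

No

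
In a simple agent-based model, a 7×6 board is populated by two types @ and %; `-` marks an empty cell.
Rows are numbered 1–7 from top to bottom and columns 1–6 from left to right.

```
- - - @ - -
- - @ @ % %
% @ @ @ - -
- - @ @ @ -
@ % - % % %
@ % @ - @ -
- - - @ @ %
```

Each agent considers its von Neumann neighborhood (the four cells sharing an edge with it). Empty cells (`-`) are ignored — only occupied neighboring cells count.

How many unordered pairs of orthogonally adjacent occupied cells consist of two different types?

9

Scan each occupied cell's neighbors to the right and below so each pair is counted once.
Row 1: @(1,4)–@(2,4)=  → 0/1 unlike.
Row 2: @(2,3)–@(2,4)= @(2,3)–@(3,3)= @(2,4)–%(2,5)≠ @(2,4)–@(3,4)= %(2,5)–%(2,6)=  → 1/5 unlike.
Row 3: %(3,1)–@(3,2)≠ @(3,2)–@(3,3)= @(3,3)–@(3,4)= @(3,3)–@(4,3)= @(3,4)–@(4,4)=  → 1/5 unlike.
Row 4: @(4,3)–@(4,4)= @(4,4)–@(4,5)= @(4,4)–%(5,4)≠ @(4,5)–%(5,5)≠  → 2/4 unlike.
Row 5: @(5,1)–%(5,2)≠ @(5,1)–@(6,1)= %(5,2)–%(6,2)= %(5,4)–%(5,5)= %(5,5)–%(5,6)= %(5,5)–@(6,5)≠  → 2/6 unlike.
Row 6: @(6,1)–%(6,2)≠ %(6,2)–@(6,3)≠ @(6,5)–@(7,5)=  → 2/3 unlike.
Row 7: @(7,4)–@(7,5)= @(7,5)–%(7,6)≠  → 1/2 unlike.
Total adjacent occupied pairs: 26; unlike-type pairs: 9.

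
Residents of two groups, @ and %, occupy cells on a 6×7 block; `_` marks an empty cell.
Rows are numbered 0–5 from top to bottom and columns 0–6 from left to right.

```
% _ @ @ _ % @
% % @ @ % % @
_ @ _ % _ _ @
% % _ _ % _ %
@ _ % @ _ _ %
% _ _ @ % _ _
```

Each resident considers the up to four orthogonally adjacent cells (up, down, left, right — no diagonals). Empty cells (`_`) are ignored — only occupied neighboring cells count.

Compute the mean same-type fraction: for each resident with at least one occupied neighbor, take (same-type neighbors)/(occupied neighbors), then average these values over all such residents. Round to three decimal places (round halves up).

0.493

Row 0: (0,0)% 1/1 · (0,2)@ 2/2 · (0,3)@ 2/2 · (0,5)% 1/2 · (0,6)@ 1/2
Row 1: (1,0)% 2/2 · (1,1)% 1/3 · (1,2)@ 2/3 · (1,3)@ 2/4 · (1,4)% 1/2 · (1,5)% 2/3 · (1,6)@ 2/3
Row 2: (2,1)@ 0/2 · (2,3)% 0/1 · (2,6)@ 1/2
Row 3: (3,0)% 1/2 · (3,1)% 1/2 · (3,4)% — no occupied neighbors · (3,6)% 1/2
Row 4: (4,0)@ 0/2 · (4,2)% 0/1 · (4,3)@ 1/2 · (4,6)% 1/1
Row 5: (5,0)% 0/1 · (5,3)@ 1/2 · (5,4)% 0/1
Sum over 25 residents: 1/1 + 2/2 + 2/2 + 1/2 + 1/2 + 2/2 + 1/3 + 2/3 + 2/4 + 1/2 + 2/3 + 2/3 + 0/2 + 0/1 + 1/2 + 1/2 + 1/2 + 1/2 + 0/2 + 0/1 + 1/2 + 1/1 + 0/1 + 1/2 + 0/1 = 37/3; mean = 37/3 ÷ 25 = 37/75 = 0.493333… → 0.493.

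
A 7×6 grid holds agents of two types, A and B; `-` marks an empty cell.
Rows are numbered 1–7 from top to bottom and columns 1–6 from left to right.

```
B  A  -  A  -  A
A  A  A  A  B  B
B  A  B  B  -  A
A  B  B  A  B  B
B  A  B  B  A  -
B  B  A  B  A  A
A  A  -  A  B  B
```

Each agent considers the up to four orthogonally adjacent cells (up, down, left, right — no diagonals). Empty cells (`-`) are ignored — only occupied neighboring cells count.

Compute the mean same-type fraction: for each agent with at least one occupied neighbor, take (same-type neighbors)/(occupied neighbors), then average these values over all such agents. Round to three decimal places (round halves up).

0.363

Row 1: (1,1)B 0/2 · (1,2)A 1/2 · (1,4)A 1/1 · (1,6)A 0/1
Row 2: (2,1)A 1/3 · (2,2)A 4/4 · (2,3)A 2/3 · (2,4)A 2/4 · (2,5)B 1/2 · (2,6)B 1/3
Row 3: (3,1)B 0/3 · (3,2)A 1/4 · (3,3)B 2/4 · (3,4)B 1/3 · (3,6)A 0/2
Row 4: (4,1)A 0/3 · (4,2)B 1/4 · (4,3)B 3/4 · (4,4)A 0/4 · (4,5)B 1/3 · (4,6)B 1/2
Row 5: (5,1)B 1/3 · (5,2)A 0/4 · (5,3)B 2/4 · (5,4)B 2/4 · (5,5)A 1/3
Row 6: (6,1)B 2/3 · (6,2)B 1/4 · (6,3)A 0/3 · (6,4)B 1/4 · (6,5)A 2/4 · (6,6)A 1/2
Row 7: (7,1)A 1/2 · (7,2)A 1/2 · (7,4)A 0/2 · (7,5)B 1/3 · (7,6)B 1/2
Sum over 37 agents: 0/2 + 1/2 + 1/1 + 0/1 + 1/3 + 4/4 + 2/3 + 2/4 + 1/2 + 1/3 + 0/3 + 1/4 + 2/4 + 1/3 + 0/2 + 0/3 + 1/4 + 3/4 + 0/4 + 1/3 + 1/2 + 1/3 + 0/4 + 2/4 + 2/4 + 1/3 + 2/3 + 1/4 + 0/3 + 1/4 + 2/4 + 1/2 + 1/2 + 1/2 + 0/2 + 1/3 + 1/2 = 161/12; mean = 161/12 ÷ 37 = 161/444 = 0.362612… → 0.363.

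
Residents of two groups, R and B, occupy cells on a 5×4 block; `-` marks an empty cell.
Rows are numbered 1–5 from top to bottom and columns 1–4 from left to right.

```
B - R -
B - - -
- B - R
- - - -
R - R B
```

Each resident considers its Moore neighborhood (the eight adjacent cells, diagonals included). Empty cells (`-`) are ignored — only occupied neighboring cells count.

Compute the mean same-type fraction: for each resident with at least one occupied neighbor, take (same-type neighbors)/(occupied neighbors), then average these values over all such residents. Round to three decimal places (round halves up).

0.600

Row 1: (1,1)B 1/1 · (1,3)R — no occupied neighbors
Row 2: (2,1)B 2/2
Row 3: (3,2)B 1/1 · (3,4)R — no occupied neighbors
Row 5: (5,1)R — no occupied neighbors · (5,3)R 0/1 · (5,4)B 0/1
Sum over 5 residents: 1/1 + 2/2 + 1/1 + 0/1 + 0/1 = 3; mean = 3 ÷ 5 = 3/5 = 0.6 → 0.600.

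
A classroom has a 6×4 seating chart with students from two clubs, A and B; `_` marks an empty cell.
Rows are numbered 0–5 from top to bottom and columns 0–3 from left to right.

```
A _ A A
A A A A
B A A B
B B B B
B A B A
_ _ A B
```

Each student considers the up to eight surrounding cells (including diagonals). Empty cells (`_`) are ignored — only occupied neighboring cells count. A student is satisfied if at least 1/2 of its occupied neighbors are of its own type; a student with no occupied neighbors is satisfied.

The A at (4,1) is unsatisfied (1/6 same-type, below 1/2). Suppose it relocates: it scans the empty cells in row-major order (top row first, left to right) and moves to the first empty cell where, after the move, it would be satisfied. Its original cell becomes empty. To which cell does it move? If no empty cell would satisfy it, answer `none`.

Vacating (4,1). Empty cells in order:
  (0,1): 5/5 same-type → satisfied — stop here.

(0,1)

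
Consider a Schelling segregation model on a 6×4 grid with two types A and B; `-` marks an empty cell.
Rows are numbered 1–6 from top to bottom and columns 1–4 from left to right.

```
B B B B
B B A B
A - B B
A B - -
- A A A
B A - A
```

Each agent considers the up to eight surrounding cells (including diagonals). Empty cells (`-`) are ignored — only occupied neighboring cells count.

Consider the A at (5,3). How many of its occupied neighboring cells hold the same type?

4

Occupied neighbors of (5,3): (4,2)=B, (5,2)=A, (5,4)=A, (6,2)=A, (6,4)=A.
Same type (A): 4 of 5.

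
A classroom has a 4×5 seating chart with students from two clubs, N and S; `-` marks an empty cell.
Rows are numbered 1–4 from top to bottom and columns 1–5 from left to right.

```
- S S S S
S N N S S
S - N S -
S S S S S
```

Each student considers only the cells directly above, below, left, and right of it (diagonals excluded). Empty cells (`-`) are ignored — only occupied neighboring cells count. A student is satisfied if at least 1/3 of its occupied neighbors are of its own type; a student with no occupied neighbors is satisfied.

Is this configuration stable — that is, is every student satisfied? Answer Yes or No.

(1,2)S 1/2 ✓
(1,3)S 2/3 ✓
(1,4)S 3/3 ✓
(1,5)S 2/2 ✓
(2,1)S 1/2 ✓
(2,2)N 1/3 ✓
(2,3)N 2/4 ✓
(2,4)S 3/4 ✓
(2,5)S 2/2 ✓
(3,1)S 2/2 ✓
(3,3)N 1/3 ✓
(3,4)S 2/3 ✓
(4,1)S 2/2 ✓
(4,2)S 2/2 ✓
(4,3)S 2/3 ✓
(4,4)S 3/3 ✓
(4,5)S 1/1 ✓
All meet the threshold, so the configuration is stable.

Yes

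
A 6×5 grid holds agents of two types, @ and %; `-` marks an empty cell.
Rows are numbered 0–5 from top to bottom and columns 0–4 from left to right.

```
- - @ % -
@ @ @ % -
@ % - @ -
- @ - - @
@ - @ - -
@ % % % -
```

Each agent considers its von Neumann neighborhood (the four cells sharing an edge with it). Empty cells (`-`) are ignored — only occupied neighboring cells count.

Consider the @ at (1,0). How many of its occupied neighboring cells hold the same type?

Occupied neighbors of (1,0): (2,0)=@, (1,1)=@.
Same type (@): 2 of 2.

2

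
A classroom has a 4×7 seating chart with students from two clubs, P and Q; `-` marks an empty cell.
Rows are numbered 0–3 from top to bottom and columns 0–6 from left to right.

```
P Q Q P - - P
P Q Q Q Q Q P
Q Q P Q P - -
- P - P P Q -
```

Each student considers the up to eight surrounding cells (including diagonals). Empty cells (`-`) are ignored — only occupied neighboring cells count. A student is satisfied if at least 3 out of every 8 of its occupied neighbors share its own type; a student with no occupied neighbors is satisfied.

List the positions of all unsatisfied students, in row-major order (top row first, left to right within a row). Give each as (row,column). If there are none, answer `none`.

Row 0: (0,0)P 1/3 not · (0,1)Q 3/5 satisfied · (0,2)Q 4/5 satisfied · (0,3)P 0/4 not · (0,6)P 1/2 satisfied
Row 1: (1,0)P 1/5 not · (1,1)Q 5/8 satisfied · (1,2)Q 6/8 satisfied · (1,3)Q 4/7 satisfied · (1,4)Q 3/5 satisfied · (1,5)Q 1/4 not · (1,6)P 1/2 satisfied
Row 2: (2,0)Q 2/4 satisfied · (2,1)Q 3/6 satisfied · (2,2)P 2/7 not · (2,3)Q 3/7 satisfied · (2,4)P 2/7 not
Row 3: (3,1)P 1/3 not · (3,3)P 3/4 satisfied · (3,4)P 2/4 satisfied · (3,5)Q 0/2 not

(0,0), (0,3), (1,0), (1,5), (2,2), (2,4), (3,1), (3,5)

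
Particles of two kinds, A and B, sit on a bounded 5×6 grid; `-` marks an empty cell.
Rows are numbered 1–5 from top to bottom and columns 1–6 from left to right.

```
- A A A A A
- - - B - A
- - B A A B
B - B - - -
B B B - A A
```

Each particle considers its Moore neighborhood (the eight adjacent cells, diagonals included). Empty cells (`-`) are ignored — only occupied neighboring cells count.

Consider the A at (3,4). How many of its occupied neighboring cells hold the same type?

Occupied neighbors of (3,4): (2,4)=B, (3,3)=B, (3,5)=A, (4,3)=B.
Same type (A): 1 of 4.

1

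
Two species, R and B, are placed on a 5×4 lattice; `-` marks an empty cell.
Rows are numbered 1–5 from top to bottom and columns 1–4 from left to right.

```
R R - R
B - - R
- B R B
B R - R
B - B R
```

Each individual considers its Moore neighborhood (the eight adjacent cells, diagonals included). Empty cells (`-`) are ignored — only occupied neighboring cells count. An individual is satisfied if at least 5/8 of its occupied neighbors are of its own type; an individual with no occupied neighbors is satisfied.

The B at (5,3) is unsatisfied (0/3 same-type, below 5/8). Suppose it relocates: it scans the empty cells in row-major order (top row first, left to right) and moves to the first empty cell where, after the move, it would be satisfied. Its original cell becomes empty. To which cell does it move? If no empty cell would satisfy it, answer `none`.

Vacating (5,3). Empty cells in order:
  (1,3): 0/3 same-type → still unsatisfied.
  (2,2): 2/5 same-type → still unsatisfied.
  (2,3): 2/6 same-type → still unsatisfied.
  (3,1): 3/4 same-type → satisfied — stop here.

(3,1)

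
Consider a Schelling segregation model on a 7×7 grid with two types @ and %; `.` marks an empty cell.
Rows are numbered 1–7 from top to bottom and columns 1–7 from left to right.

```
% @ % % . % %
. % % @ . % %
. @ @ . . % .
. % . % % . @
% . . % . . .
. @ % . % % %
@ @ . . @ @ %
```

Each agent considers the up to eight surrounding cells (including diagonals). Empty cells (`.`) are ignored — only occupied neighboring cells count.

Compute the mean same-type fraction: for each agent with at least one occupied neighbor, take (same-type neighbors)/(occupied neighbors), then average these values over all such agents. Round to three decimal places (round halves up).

(1,1)% 1/2
(1,2)@ 0/4
(1,3)% 3/5
(1,4)% 2/3
(1,6)% 3/3
(1,7)% 3/3
(2,2)% 3/6
(2,3)% 3/7
(2,4)@ 1/4
(2,6)% 4/4
(2,7)% 4/4
(3,2)@ 1/4
(3,3)@ 2/6
(3,6)% 3/4
(4,2)% 1/3
(4,4)% 2/3
(4,5)% 3/3
(4,7)@ 0/1
(5,1)% 1/2
(5,4)% 4/4
(6,2)@ 2/4
(6,3)% 1/3
(6,5)% 2/4
(6,6)% 3/5
(6,7)% 2/3
(7,1)@ 2/2
(7,2)@ 2/3
(7,5)@ 1/3
(7,6)@ 1/5
(7,7)% 2/3
Sum over 30 agents: 1/2 + 0/4 + 3/5 + 2/3 + 3/3 + 3/3 + 3/6 + 3/7 + 1/4 + 4/4 + 4/4 + 1/4 + 2/6 + 3/4 + 1/3 + 2/3 + 3/3 + 0/1 + 1/2 + 4/4 + 2/4 + 1/3 + 2/4 + 3/5 + 2/3 + 2/2 + 2/3 + 1/3 + 1/5 + 2/3 = 7243/420; mean = 7243/420 ÷ 30 = 7243/12600 = 0.574841… → 0.575.

0.575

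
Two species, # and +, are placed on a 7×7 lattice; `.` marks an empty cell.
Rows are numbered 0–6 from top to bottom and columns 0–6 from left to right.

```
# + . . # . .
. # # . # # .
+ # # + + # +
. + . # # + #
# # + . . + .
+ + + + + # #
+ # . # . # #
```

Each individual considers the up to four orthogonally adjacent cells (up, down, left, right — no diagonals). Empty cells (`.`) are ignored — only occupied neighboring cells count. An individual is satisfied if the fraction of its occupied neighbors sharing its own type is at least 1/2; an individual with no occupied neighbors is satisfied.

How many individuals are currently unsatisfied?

14

(0,0)# 0/1 unhappy
(0,1)+ 0/2 unhappy
(0,4)# 1/1 ok
(1,1)# 2/3 ok
(1,2)# 2/2 ok
(1,4)# 2/3 ok
(1,5)# 2/2 ok
(2,0)+ 0/1 unhappy
(2,1)# 2/4 ok
(2,2)# 2/3 ok
(2,3)+ 1/3 unhappy
(2,4)+ 1/4 unhappy
(2,5)# 1/4 unhappy
(2,6)+ 0/2 unhappy
(3,1)+ 0/2 unhappy
(3,3)# 1/2 ok
(3,4)# 1/3 unhappy
(3,5)+ 1/4 unhappy
(3,6)# 0/2 unhappy
(4,0)# 1/2 ok
(4,1)# 1/4 unhappy
(4,2)+ 1/2 ok
(4,5)+ 1/2 ok
(5,0)+ 2/3 ok
(5,1)+ 2/4 ok
(5,2)+ 3/3 ok
(5,3)+ 2/3 ok
(5,4)+ 1/2 ok
(5,5)# 2/4 ok
(5,6)# 2/2 ok
(6,0)+ 1/2 ok
(6,1)# 0/2 unhappy
(6,3)# 0/1 unhappy
(6,5)# 2/2 ok
(6,6)# 2/2 ok
Unsatisfied: (0,0), (0,1), (2,0), (2,3), (2,4), (2,5), (2,6), (3,1), (3,4), (3,5), (3,6), (4,1), (6,1), (6,3) — 14 in total.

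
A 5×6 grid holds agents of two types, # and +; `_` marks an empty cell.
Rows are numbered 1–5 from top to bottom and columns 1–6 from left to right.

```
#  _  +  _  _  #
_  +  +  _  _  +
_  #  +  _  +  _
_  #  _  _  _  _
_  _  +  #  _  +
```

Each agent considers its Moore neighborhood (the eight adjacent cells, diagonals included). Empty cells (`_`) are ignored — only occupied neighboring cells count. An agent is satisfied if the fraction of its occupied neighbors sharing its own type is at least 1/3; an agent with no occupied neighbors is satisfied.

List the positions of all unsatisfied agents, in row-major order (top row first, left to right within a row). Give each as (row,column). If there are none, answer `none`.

Row 1: (1,1)# 0/1 not · (1,3)+ 2/2 satisfied · (1,6)# 0/1 not
Row 2: (2,2)+ 3/5 satisfied · (2,3)+ 3/4 satisfied · (2,6)+ 1/2 satisfied
Row 3: (3,2)# 1/4 not · (3,3)+ 2/4 satisfied · (3,5)+ 1/1 satisfied
Row 4: (4,2)# 1/3 satisfied
Row 5: (5,3)+ 0/2 not · (5,4)# 0/1 not · (5,6)+ 0/0 satisfied

(1,1), (1,6), (3,2), (5,3), (5,4)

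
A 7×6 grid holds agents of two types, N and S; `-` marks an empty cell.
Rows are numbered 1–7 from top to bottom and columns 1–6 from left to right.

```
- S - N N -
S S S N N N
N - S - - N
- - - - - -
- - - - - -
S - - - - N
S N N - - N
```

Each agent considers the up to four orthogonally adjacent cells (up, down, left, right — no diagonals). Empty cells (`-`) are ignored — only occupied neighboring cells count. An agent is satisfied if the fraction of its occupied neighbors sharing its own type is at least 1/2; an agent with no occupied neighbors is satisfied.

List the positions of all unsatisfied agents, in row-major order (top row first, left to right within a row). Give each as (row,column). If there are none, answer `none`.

(3,1)

Row 1: (1,2)S 1/1 satisfied · (1,4)N 2/2 satisfied · (1,5)N 2/2 satisfied
Row 2: (2,1)S 1/2 satisfied · (2,2)S 3/3 satisfied · (2,3)S 2/3 satisfied · (2,4)N 2/3 satisfied · (2,5)N 3/3 satisfied · (2,6)N 2/2 satisfied
Row 3: (3,1)N 0/1 not · (3,3)S 1/1 satisfied · (3,6)N 1/1 satisfied
Row 6: (6,1)S 1/1 satisfied · (6,6)N 1/1 satisfied
Row 7: (7,1)S 1/2 satisfied · (7,2)N 1/2 satisfied · (7,3)N 1/1 satisfied · (7,6)N 1/1 satisfied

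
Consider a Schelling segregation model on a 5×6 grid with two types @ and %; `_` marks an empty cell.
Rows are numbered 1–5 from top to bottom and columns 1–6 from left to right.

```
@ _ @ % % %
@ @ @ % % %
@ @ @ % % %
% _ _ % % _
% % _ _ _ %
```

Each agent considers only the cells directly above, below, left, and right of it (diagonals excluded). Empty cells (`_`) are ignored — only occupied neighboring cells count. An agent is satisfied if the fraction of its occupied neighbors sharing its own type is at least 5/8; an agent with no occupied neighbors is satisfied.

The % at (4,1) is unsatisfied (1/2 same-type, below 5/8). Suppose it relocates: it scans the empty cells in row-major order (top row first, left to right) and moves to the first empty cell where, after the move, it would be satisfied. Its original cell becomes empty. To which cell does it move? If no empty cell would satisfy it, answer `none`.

Vacating (4,1). Empty cells in order:
  (1,2): 0/3 same-type → still unsatisfied.
  (4,2): 1/2 same-type → still unsatisfied.
  (4,3): 1/2 same-type → still unsatisfied.
  (4,6): 3/3 same-type → satisfied — stop here.

(4,6)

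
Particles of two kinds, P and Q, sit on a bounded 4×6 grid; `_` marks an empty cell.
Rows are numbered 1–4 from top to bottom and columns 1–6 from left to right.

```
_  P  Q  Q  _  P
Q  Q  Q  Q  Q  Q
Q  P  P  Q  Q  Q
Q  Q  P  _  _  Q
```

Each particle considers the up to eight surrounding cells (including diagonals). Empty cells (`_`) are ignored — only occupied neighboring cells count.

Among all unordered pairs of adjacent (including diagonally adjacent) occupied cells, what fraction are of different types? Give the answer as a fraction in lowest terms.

Scan each occupied cell's neighbors to the right and below (and the two forward diagonals) so each pair is counted once.
Row 1: P(1,2)–Q(1,3)≠ P(1,2)–Q(2,2)≠ P(1,2)–Q(2,3)≠ P(1,2)–Q(2,1)≠ Q(1,3)–Q(1,4)= Q(1,3)–Q(2,3)= Q(1,3)–Q(2,4)= Q(1,3)–Q(2,2)= Q(1,4)–Q(2,4)= Q(1,4)–Q(2,5)= Q(1,4)–Q(2,3)= P(1,6)–Q(2,6)≠ P(1,6)–Q(2,5)≠  → 6/13 unlike.
Row 2: Q(2,1)–Q(2,2)= Q(2,1)–Q(3,1)= Q(2,1)–P(3,2)≠ Q(2,2)–Q(2,3)= Q(2,2)–P(3,2)≠ Q(2,2)–P(3,3)≠ Q(2,2)–Q(3,1)= Q(2,3)–Q(2,4)= Q(2,3)–P(3,3)≠ Q(2,3)–Q(3,4)= Q(2,3)–P(3,2)≠ Q(2,4)–Q(2,5)= Q(2,4)–Q(3,4)= Q(2,4)–Q(3,5)= Q(2,4)–P(3,3)≠ Q(2,5)–Q(2,6)= Q(2,5)–Q(3,5)= Q(2,5)–Q(3,6)= Q(2,5)–Q(3,4)= Q(2,6)–Q(3,6)= Q(2,6)–Q(3,5)=  → 6/21 unlike.
Row 3: Q(3,1)–P(3,2)≠ Q(3,1)–Q(4,1)= Q(3,1)–Q(4,2)= P(3,2)–P(3,3)= P(3,2)–Q(4,2)≠ P(3,2)–P(4,3)= P(3,2)–Q(4,1)≠ P(3,3)–Q(3,4)≠ P(3,3)–P(4,3)= P(3,3)–Q(4,2)≠ Q(3,4)–Q(3,5)= Q(3,4)–P(4,3)≠ Q(3,5)–Q(3,6)= Q(3,5)–Q(4,6)= Q(3,6)–Q(4,6)=  → 6/15 unlike.
Row 4: Q(4,1)–Q(4,2)= Q(4,2)–P(4,3)≠  → 1/2 unlike.
Total adjacent occupied pairs: 51; unlike-type pairs: 19.
19/51 is already in lowest terms.

19/51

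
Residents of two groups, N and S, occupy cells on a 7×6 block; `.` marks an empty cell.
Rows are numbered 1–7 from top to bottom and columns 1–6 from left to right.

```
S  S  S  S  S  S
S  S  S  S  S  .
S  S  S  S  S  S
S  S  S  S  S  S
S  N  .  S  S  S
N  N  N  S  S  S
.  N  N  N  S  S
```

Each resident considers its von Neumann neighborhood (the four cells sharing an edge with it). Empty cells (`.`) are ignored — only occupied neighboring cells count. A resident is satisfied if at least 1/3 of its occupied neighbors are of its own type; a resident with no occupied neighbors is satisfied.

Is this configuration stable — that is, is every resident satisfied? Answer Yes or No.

Yes

Row 1: (1,1)S 2/2 ok · (1,2)S 3/3 ok · (1,3)S 3/3 ok · (1,4)S 3/3 ok · (1,5)S 3/3 ok · (1,6)S 1/1 ok
Row 2: (2,1)S 3/3 ok · (2,2)S 4/4 ok · (2,3)S 4/4 ok · (2,4)S 4/4 ok · (2,5)S 3/3 ok
Row 3: (3,1)S 3/3 ok · (3,2)S 4/4 ok · (3,3)S 4/4 ok · (3,4)S 4/4 ok · (3,5)S 4/4 ok · (3,6)S 2/2 ok
Row 4: (4,1)S 3/3 ok · (4,2)S 3/4 ok · (4,3)S 3/3 ok · (4,4)S 4/4 ok · (4,5)S 4/4 ok · (4,6)S 3/3 ok
Row 5: (5,1)S 1/3 ok · (5,2)N 1/3 ok · (5,4)S 3/3 ok · (5,5)S 4/4 ok · (5,6)S 3/3 ok
Row 6: (6,1)N 1/2 ok · (6,2)N 4/4 ok · (6,3)N 2/3 ok · (6,4)S 2/4 ok · (6,5)S 4/4 ok · (6,6)S 3/3 ok
Row 7: (7,2)N 2/2 ok · (7,3)N 3/3 ok · (7,4)N 1/3 ok · (7,5)S 2/3 ok · (7,6)S 2/2 ok
All meet the threshold, so the configuration is stable.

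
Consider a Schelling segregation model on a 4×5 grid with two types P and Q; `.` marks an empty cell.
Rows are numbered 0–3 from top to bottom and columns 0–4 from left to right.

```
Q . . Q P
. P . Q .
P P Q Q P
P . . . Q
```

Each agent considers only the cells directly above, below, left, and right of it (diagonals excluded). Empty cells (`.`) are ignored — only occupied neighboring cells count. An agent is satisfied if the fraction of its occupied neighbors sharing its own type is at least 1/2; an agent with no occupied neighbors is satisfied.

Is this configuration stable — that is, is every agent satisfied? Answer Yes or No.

No

Row 0: (0,0)Q 0/0 ok · (0,3)Q 1/2 ok · (0,4)P 0/1 unhappy
Row 1: (1,1)P 1/1 ok · (1,3)Q 2/2 ok
Row 2: (2,0)P 2/2 ok · (2,1)P 2/3 ok · (2,2)Q 1/2 ok · (2,3)Q 2/3 ok · (2,4)P 0/2 unhappy
Row 3: (3,0)P 1/1 ok · (3,4)Q 0/1 unhappy
For instance (0,4) has only 0/1 same-type neighbors, below 1/2.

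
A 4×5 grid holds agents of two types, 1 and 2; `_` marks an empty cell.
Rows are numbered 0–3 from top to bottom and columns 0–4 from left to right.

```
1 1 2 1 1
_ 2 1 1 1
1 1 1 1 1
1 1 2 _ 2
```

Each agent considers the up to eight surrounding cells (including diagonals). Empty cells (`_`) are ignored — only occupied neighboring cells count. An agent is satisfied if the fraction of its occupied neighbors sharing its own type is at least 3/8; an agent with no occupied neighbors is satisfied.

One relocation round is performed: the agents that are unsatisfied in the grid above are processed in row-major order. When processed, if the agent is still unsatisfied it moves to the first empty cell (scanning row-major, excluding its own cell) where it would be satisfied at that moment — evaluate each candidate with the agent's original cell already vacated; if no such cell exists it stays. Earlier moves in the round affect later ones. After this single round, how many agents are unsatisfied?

Initially unsatisfied (in order): (0,2), (1,1), (3,2), (3,4).
  (0,2) → (3,3).
  (1,1): no empty cell satisfies it; stays.
  (3,2): no empty cell satisfies it; stays.
  (3,4): no empty cell satisfies it; stays.
Resulting grid:
1 1 _ 1 1
_ 2 1 1 1
1 1 1 1 1
1 1 2 2 2
Unsatisfied now: (1,1), (3,2), (3,4).

3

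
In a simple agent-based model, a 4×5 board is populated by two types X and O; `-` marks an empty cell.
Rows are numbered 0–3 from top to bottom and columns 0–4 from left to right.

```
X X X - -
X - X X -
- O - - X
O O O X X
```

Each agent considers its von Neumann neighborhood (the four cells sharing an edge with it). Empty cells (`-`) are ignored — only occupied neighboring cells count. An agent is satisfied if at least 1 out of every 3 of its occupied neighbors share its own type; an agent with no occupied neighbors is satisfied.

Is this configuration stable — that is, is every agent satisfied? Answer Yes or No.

(0,0)X 2/2 satisfied
(0,1)X 2/2 satisfied
(0,2)X 2/2 satisfied
(1,0)X 1/1 satisfied
(1,2)X 2/2 satisfied
(1,3)X 1/1 satisfied
(2,1)O 1/1 satisfied
(2,4)X 1/1 satisfied
(3,0)O 1/1 satisfied
(3,1)O 3/3 satisfied
(3,2)O 1/2 satisfied
(3,3)X 1/2 satisfied
(3,4)X 2/2 satisfied
All meet the threshold, so the configuration is stable.

Yes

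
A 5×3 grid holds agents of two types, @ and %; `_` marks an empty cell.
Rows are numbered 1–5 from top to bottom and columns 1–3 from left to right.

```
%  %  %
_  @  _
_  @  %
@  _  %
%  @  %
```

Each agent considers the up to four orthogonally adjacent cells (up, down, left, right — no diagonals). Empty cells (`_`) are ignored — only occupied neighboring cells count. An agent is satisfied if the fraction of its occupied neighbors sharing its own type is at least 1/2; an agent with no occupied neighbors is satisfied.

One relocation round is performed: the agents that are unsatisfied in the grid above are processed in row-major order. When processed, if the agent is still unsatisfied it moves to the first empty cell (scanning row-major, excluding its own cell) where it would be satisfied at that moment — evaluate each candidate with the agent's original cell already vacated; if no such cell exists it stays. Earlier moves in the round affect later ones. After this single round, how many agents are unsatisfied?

Initially unsatisfied (in order): (4,1), (5,1), (5,2).
  (4,1) → (2,1).
  (5,1) → (2,3).
  (5,2) → (3,1).
Resulting grid:
% % %
@ @ %
@ @ %
_ _ %
_ _ %
All satisfied now.

0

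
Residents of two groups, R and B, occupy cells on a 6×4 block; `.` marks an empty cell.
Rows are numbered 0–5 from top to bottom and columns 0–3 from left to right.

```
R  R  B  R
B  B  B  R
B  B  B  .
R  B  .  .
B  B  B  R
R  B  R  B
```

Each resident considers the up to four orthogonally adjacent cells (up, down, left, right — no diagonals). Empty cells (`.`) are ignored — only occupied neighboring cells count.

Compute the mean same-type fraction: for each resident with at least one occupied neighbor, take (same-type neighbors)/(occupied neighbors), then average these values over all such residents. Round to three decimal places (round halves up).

Row 0: (0,0)R 1/2 · (0,1)R 1/3 · (0,2)B 1/3 · (0,3)R 1/2
Row 1: (1,0)B 2/3 · (1,1)B 3/4 · (1,2)B 3/4 · (1,3)R 1/2
Row 2: (2,0)B 2/3 · (2,1)B 4/4 · (2,2)B 2/2
Row 3: (3,0)R 0/3 · (3,1)B 2/3
Row 4: (4,0)B 1/3 · (4,1)B 4/4 · (4,2)B 1/3 · (4,3)R 0/2
Row 5: (5,0)R 0/2 · (5,1)B 1/3 · (5,2)R 0/3 · (5,3)B 0/2
Sum over 21 residents: 1/2 + 1/3 + 1/3 + 1/2 + 2/3 + 3/4 + 3/4 + 1/2 + 2/3 + 4/4 + 2/2 + 0/3 + 2/3 + 1/3 + 4/4 + 1/3 + 0/2 + 0/2 + 1/3 + 0/3 + 0/2 = 29/3; mean = 29/3 ÷ 21 = 29/63 = 0.460317… → 0.460.

0.460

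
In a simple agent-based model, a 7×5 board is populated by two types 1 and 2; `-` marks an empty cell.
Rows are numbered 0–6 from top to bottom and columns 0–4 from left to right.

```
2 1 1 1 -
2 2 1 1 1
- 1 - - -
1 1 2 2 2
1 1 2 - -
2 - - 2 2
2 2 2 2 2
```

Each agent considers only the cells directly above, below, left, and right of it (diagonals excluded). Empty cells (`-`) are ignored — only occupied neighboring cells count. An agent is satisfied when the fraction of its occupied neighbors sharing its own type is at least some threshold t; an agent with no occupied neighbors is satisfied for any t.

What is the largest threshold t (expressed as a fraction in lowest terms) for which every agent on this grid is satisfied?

(0,0)2 1/2
(0,1)1 1/3
(0,2)1 3/3
(0,3)1 2/2
(1,0)2 2/2
(1,1)2 1/4
(1,2)1 2/3
(1,3)1 3/3
(1,4)1 1/1
(2,1)1 1/2
(3,0)1 2/2
(3,1)1 3/4
(3,2)2 2/3
(3,3)2 2/2
(3,4)2 1/1
(4,0)1 2/3
(4,1)1 2/3
(4,2)2 1/2
(5,0)2 1/2
(5,3)2 2/2
(5,4)2 2/2
(6,0)2 2/2
(6,1)2 2/2
(6,2)2 2/2
(6,3)2 3/3
(6,4)2 2/2
The smallest same-type fraction is 1/4 at (1,1), which reduces to 1/4. Any threshold above that leaves this agent unsatisfied.

1/4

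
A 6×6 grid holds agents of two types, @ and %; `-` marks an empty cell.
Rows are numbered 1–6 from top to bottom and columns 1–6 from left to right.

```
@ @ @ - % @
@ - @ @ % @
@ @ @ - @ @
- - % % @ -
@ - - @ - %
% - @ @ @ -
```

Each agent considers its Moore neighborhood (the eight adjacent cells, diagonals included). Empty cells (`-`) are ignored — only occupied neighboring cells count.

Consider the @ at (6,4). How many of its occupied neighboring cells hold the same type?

3

Occupied neighbors of (6,4): (5,4)=@, (6,3)=@, (6,5)=@.
Same type (@): 3 of 3.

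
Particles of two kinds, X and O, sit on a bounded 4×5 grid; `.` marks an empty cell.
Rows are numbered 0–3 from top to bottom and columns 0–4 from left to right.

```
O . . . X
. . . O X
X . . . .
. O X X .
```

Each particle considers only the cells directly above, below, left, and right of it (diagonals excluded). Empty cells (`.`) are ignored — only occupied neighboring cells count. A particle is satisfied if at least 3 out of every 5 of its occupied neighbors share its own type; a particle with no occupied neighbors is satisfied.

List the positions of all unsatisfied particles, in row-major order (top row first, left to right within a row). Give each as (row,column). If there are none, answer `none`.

(1,3), (1,4), (3,1), (3,2)

(0,0)O 0/0 ok
(0,4)X 1/1 ok
(1,3)O 0/1 unhappy
(1,4)X 1/2 unhappy
(2,0)X 0/0 ok
(3,1)O 0/1 unhappy
(3,2)X 1/2 unhappy
(3,3)X 1/1 ok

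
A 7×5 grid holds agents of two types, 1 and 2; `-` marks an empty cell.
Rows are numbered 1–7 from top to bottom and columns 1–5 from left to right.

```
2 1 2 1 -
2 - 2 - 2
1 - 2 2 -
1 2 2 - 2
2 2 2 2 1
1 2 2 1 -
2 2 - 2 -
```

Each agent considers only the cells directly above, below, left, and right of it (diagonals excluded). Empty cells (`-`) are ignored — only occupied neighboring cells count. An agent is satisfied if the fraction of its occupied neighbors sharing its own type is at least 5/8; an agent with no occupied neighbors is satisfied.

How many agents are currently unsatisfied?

(1,1)2 1/2 ✗
(1,2)1 0/2 ✗
(1,3)2 1/3 ✗
(1,4)1 0/1 ✗
(2,1)2 1/2 ✗
(2,3)2 2/2 ✓
(2,5)2 0/0 ✓
(3,1)1 1/2 ✗
(3,3)2 3/3 ✓
(3,4)2 1/1 ✓
(4,1)1 1/3 ✗
(4,2)2 2/3 ✓
(4,3)2 3/3 ✓
(4,5)2 0/1 ✗
(5,1)2 1/3 ✗
(5,2)2 4/4 ✓
(5,3)2 4/4 ✓
(5,4)2 1/3 ✗
(5,5)1 0/2 ✗
(6,1)1 0/3 ✗
(6,2)2 3/4 ✓
(6,3)2 2/3 ✓
(6,4)1 0/3 ✗
(7,1)2 1/2 ✗
(7,2)2 2/2 ✓
(7,4)2 0/1 ✗
Unsatisfied: (1,1), (1,2), (1,3), (1,4), (2,1), (3,1), (4,1), (4,5), (5,1), (5,4), (5,5), (6,1), (6,4), (7,1), (7,4) — 15 in total.

15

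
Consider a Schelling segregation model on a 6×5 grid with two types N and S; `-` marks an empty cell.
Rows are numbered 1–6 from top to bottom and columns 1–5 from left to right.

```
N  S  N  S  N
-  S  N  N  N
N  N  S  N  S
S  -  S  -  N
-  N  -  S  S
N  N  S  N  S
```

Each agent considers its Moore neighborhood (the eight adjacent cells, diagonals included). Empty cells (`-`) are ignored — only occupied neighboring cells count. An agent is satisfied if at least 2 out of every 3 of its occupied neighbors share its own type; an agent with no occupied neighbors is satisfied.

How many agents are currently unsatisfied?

20

(1,1)N 0/2 not
(1,2)S 1/4 not
(1,3)N 2/5 not
(1,4)S 0/5 not
(1,5)N 2/3 satisfied
(2,2)S 2/7 not
(2,3)N 4/8 not
(2,4)N 5/8 not
(2,5)N 3/5 not
(3,1)N 1/3 not
(3,2)N 2/6 not
(3,3)S 2/6 not
(3,4)N 4/7 not
(3,5)S 0/4 not
(4,1)S 0/3 not
(4,3)S 2/5 not
(4,5)N 1/4 not
(5,2)N 2/5 not
(5,4)S 4/6 satisfied
(5,5)S 2/4 not
(6,1)N 2/2 satisfied
(6,2)N 2/3 satisfied
(6,3)S 1/4 not
(6,4)N 0/4 not
(6,5)S 2/3 satisfied
Unsatisfied: (1,1), (1,2), (1,3), (1,4), (2,2), (2,3), (2,4), (2,5), (3,1), (3,2), (3,3), (3,4), (3,5), (4,1), (4,3), (4,5), (5,2), (5,5), (6,3), (6,4) — 20 in total.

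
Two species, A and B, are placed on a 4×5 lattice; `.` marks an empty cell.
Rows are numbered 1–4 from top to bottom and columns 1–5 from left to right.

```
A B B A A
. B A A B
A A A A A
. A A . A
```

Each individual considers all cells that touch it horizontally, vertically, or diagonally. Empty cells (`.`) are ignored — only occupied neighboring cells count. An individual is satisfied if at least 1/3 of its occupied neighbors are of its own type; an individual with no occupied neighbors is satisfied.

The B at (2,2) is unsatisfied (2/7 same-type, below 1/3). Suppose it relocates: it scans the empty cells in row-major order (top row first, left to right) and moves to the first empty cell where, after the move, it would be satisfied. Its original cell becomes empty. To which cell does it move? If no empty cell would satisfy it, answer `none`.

none

Vacating (2,2). Empty cells in order:
  (2,1): 1/4 same-type → still unsatisfied.
  (4,1): 0/3 same-type → still unsatisfied.
  (4,4): 0/5 same-type → still unsatisfied.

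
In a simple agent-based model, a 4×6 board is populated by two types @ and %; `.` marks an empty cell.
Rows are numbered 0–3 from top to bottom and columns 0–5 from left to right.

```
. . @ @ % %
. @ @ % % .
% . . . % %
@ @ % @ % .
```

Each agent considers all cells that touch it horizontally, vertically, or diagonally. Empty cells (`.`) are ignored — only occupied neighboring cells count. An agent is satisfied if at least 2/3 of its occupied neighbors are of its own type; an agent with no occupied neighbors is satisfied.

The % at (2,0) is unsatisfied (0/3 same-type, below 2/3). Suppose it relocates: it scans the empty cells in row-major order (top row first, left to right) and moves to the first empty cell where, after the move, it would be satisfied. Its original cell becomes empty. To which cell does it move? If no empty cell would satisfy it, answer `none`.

(1,5)

Vacating (2,0). Empty cells in order:
  (0,0): 0/1 same-type → still unsatisfied.
  (0,1): 0/3 same-type → still unsatisfied.
  (1,0): 0/1 same-type → still unsatisfied.
  (1,5): 5/5 same-type → satisfied — stop here.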